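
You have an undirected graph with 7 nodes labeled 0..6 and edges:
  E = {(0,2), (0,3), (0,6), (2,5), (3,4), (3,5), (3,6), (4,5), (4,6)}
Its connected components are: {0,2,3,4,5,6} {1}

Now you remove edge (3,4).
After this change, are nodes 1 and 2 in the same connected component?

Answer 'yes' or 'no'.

Initial components: {0,2,3,4,5,6} {1}
Removing edge (3,4): not a bridge — component count unchanged at 2.
New components: {0,2,3,4,5,6} {1}
Are 1 and 2 in the same component? no

Answer: no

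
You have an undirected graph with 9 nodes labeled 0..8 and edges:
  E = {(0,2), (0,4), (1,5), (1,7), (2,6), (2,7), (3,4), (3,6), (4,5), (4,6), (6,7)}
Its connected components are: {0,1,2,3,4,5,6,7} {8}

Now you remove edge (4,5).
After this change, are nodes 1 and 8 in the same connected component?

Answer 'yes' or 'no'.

Initial components: {0,1,2,3,4,5,6,7} {8}
Removing edge (4,5): not a bridge — component count unchanged at 2.
New components: {0,1,2,3,4,5,6,7} {8}
Are 1 and 8 in the same component? no

Answer: no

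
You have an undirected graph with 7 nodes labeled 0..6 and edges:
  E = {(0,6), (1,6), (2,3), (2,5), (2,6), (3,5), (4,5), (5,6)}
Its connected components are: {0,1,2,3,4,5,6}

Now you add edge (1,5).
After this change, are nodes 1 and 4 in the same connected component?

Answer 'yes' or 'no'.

Answer: yes

Derivation:
Initial components: {0,1,2,3,4,5,6}
Adding edge (1,5): both already in same component {0,1,2,3,4,5,6}. No change.
New components: {0,1,2,3,4,5,6}
Are 1 and 4 in the same component? yes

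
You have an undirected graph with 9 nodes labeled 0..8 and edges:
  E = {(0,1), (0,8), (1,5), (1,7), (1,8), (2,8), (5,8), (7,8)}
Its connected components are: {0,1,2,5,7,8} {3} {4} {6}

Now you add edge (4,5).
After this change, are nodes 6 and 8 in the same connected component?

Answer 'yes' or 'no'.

Initial components: {0,1,2,5,7,8} {3} {4} {6}
Adding edge (4,5): merges {4} and {0,1,2,5,7,8}.
New components: {0,1,2,4,5,7,8} {3} {6}
Are 6 and 8 in the same component? no

Answer: no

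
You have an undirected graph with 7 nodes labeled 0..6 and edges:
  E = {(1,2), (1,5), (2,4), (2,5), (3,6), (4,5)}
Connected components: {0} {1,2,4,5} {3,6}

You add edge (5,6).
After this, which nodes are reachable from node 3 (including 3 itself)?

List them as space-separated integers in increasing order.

Before: nodes reachable from 3: {3,6}
Adding (5,6): merges 3's component with another. Reachability grows.
After: nodes reachable from 3: {1,2,3,4,5,6}

Answer: 1 2 3 4 5 6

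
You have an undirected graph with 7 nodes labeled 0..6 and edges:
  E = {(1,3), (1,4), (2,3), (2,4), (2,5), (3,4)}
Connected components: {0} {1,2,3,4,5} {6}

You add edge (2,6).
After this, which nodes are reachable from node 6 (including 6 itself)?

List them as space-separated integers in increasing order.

Before: nodes reachable from 6: {6}
Adding (2,6): merges 6's component with another. Reachability grows.
After: nodes reachable from 6: {1,2,3,4,5,6}

Answer: 1 2 3 4 5 6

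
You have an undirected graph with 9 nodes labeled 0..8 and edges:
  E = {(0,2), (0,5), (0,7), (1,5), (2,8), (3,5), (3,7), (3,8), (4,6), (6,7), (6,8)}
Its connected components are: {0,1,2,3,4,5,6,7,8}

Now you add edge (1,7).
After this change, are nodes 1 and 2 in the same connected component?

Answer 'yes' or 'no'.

Answer: yes

Derivation:
Initial components: {0,1,2,3,4,5,6,7,8}
Adding edge (1,7): both already in same component {0,1,2,3,4,5,6,7,8}. No change.
New components: {0,1,2,3,4,5,6,7,8}
Are 1 and 2 in the same component? yes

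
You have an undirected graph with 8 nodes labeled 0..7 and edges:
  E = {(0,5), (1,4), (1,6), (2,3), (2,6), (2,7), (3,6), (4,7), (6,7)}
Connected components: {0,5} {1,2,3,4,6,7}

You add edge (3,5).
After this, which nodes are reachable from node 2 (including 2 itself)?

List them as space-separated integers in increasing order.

Answer: 0 1 2 3 4 5 6 7

Derivation:
Before: nodes reachable from 2: {1,2,3,4,6,7}
Adding (3,5): merges 2's component with another. Reachability grows.
After: nodes reachable from 2: {0,1,2,3,4,5,6,7}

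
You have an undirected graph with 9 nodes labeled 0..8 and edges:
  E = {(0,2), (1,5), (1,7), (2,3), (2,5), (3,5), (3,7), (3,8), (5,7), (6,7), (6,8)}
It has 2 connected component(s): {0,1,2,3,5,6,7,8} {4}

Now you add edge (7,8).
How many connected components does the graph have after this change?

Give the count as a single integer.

Answer: 2

Derivation:
Initial component count: 2
Add (7,8): endpoints already in same component. Count unchanged: 2.
New component count: 2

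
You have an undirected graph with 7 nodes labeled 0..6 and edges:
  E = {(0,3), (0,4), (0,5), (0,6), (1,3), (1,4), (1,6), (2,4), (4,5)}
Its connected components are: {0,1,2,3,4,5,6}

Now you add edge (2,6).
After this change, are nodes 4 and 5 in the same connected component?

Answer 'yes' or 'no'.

Answer: yes

Derivation:
Initial components: {0,1,2,3,4,5,6}
Adding edge (2,6): both already in same component {0,1,2,3,4,5,6}. No change.
New components: {0,1,2,3,4,5,6}
Are 4 and 5 in the same component? yes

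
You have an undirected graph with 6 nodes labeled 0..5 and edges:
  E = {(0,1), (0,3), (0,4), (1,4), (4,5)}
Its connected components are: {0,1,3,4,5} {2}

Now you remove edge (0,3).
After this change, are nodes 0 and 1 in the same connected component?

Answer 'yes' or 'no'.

Initial components: {0,1,3,4,5} {2}
Removing edge (0,3): it was a bridge — component count 2 -> 3.
New components: {0,1,4,5} {2} {3}
Are 0 and 1 in the same component? yes

Answer: yes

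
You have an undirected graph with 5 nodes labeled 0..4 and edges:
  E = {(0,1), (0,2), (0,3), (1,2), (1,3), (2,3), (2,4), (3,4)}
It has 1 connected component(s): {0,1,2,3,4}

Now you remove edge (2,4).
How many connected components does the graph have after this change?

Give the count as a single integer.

Answer: 1

Derivation:
Initial component count: 1
Remove (2,4): not a bridge. Count unchanged: 1.
  After removal, components: {0,1,2,3,4}
New component count: 1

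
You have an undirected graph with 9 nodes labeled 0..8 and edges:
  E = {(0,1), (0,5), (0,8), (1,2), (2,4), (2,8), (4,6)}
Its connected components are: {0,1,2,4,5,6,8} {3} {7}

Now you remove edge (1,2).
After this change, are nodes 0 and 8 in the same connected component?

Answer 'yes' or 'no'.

Initial components: {0,1,2,4,5,6,8} {3} {7}
Removing edge (1,2): not a bridge — component count unchanged at 3.
New components: {0,1,2,4,5,6,8} {3} {7}
Are 0 and 8 in the same component? yes

Answer: yes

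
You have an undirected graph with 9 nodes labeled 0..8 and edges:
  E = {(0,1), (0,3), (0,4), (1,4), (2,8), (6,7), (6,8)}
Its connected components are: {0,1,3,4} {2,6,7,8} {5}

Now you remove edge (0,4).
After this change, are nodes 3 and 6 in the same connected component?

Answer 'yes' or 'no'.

Answer: no

Derivation:
Initial components: {0,1,3,4} {2,6,7,8} {5}
Removing edge (0,4): not a bridge — component count unchanged at 3.
New components: {0,1,3,4} {2,6,7,8} {5}
Are 3 and 6 in the same component? no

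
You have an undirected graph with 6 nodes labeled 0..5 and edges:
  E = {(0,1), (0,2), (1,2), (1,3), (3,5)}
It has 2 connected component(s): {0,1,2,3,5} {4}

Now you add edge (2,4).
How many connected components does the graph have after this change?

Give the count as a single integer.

Answer: 1

Derivation:
Initial component count: 2
Add (2,4): merges two components. Count decreases: 2 -> 1.
New component count: 1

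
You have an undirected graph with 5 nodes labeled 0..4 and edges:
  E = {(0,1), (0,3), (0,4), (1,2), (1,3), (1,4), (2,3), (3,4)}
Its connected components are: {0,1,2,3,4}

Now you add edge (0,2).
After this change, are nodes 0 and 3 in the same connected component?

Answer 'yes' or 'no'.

Initial components: {0,1,2,3,4}
Adding edge (0,2): both already in same component {0,1,2,3,4}. No change.
New components: {0,1,2,3,4}
Are 0 and 3 in the same component? yes

Answer: yes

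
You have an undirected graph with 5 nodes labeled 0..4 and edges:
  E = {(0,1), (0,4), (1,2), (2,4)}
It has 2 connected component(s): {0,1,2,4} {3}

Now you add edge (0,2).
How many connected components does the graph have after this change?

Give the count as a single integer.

Initial component count: 2
Add (0,2): endpoints already in same component. Count unchanged: 2.
New component count: 2

Answer: 2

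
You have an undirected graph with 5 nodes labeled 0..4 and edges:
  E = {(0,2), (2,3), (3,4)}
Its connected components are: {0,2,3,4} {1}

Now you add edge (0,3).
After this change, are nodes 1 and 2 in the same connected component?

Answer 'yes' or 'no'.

Answer: no

Derivation:
Initial components: {0,2,3,4} {1}
Adding edge (0,3): both already in same component {0,2,3,4}. No change.
New components: {0,2,3,4} {1}
Are 1 and 2 in the same component? no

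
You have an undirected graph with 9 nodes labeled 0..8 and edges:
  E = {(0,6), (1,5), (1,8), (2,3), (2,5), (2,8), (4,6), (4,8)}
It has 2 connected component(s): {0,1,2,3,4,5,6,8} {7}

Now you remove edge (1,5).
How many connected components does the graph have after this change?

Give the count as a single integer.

Answer: 2

Derivation:
Initial component count: 2
Remove (1,5): not a bridge. Count unchanged: 2.
  After removal, components: {0,1,2,3,4,5,6,8} {7}
New component count: 2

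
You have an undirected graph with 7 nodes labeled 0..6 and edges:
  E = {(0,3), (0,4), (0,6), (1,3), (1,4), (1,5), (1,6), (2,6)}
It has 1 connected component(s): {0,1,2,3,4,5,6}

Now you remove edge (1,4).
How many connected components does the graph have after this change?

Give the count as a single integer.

Initial component count: 1
Remove (1,4): not a bridge. Count unchanged: 1.
  After removal, components: {0,1,2,3,4,5,6}
New component count: 1

Answer: 1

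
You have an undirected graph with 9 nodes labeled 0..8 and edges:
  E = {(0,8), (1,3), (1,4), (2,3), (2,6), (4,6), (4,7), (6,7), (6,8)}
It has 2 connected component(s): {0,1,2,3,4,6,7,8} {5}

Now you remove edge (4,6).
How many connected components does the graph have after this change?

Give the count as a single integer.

Answer: 2

Derivation:
Initial component count: 2
Remove (4,6): not a bridge. Count unchanged: 2.
  After removal, components: {0,1,2,3,4,6,7,8} {5}
New component count: 2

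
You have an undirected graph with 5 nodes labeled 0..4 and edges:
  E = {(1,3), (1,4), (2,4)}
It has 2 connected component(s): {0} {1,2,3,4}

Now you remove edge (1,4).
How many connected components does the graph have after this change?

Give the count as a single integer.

Answer: 3

Derivation:
Initial component count: 2
Remove (1,4): it was a bridge. Count increases: 2 -> 3.
  After removal, components: {0} {1,3} {2,4}
New component count: 3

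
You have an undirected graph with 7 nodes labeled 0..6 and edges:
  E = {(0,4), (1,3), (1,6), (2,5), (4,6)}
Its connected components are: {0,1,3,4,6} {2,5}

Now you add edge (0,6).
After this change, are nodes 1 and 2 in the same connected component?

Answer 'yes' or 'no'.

Answer: no

Derivation:
Initial components: {0,1,3,4,6} {2,5}
Adding edge (0,6): both already in same component {0,1,3,4,6}. No change.
New components: {0,1,3,4,6} {2,5}
Are 1 and 2 in the same component? no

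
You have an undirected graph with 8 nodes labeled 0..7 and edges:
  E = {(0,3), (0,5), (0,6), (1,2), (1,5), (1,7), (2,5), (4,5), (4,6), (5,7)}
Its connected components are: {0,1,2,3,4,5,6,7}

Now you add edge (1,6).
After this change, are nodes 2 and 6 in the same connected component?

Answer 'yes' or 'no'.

Initial components: {0,1,2,3,4,5,6,7}
Adding edge (1,6): both already in same component {0,1,2,3,4,5,6,7}. No change.
New components: {0,1,2,3,4,5,6,7}
Are 2 and 6 in the same component? yes

Answer: yes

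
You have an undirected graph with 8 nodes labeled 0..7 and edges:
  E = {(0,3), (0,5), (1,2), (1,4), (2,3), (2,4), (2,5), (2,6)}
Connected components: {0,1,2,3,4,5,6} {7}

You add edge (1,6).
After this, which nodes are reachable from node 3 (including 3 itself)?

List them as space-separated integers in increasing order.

Answer: 0 1 2 3 4 5 6

Derivation:
Before: nodes reachable from 3: {0,1,2,3,4,5,6}
Adding (1,6): both endpoints already in same component. Reachability from 3 unchanged.
After: nodes reachable from 3: {0,1,2,3,4,5,6}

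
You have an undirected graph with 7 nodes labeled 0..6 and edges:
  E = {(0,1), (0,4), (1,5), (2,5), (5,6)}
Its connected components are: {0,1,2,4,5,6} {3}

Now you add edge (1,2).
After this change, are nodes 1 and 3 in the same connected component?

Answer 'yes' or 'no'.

Initial components: {0,1,2,4,5,6} {3}
Adding edge (1,2): both already in same component {0,1,2,4,5,6}. No change.
New components: {0,1,2,4,5,6} {3}
Are 1 and 3 in the same component? no

Answer: no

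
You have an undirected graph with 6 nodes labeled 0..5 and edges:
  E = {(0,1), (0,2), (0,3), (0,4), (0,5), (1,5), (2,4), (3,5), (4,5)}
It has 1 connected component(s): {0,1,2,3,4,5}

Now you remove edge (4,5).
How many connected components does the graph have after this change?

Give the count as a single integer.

Answer: 1

Derivation:
Initial component count: 1
Remove (4,5): not a bridge. Count unchanged: 1.
  After removal, components: {0,1,2,3,4,5}
New component count: 1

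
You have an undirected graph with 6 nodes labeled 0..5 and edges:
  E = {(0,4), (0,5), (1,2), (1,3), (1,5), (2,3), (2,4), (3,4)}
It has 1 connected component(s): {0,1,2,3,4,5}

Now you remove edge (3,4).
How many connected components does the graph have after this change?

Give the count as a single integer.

Answer: 1

Derivation:
Initial component count: 1
Remove (3,4): not a bridge. Count unchanged: 1.
  After removal, components: {0,1,2,3,4,5}
New component count: 1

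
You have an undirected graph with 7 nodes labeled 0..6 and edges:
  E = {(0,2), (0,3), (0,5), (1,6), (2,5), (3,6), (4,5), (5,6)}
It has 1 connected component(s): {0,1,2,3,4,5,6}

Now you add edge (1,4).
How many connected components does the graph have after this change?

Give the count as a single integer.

Initial component count: 1
Add (1,4): endpoints already in same component. Count unchanged: 1.
New component count: 1

Answer: 1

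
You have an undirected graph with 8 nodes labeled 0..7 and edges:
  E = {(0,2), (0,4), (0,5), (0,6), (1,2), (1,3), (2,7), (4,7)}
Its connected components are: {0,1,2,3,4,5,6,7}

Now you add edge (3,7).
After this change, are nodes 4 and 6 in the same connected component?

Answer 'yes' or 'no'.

Initial components: {0,1,2,3,4,5,6,7}
Adding edge (3,7): both already in same component {0,1,2,3,4,5,6,7}. No change.
New components: {0,1,2,3,4,5,6,7}
Are 4 and 6 in the same component? yes

Answer: yes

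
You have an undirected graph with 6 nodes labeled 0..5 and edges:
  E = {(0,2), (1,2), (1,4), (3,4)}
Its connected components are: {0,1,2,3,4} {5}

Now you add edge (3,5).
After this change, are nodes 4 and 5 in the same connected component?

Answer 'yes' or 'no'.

Initial components: {0,1,2,3,4} {5}
Adding edge (3,5): merges {0,1,2,3,4} and {5}.
New components: {0,1,2,3,4,5}
Are 4 and 5 in the same component? yes

Answer: yes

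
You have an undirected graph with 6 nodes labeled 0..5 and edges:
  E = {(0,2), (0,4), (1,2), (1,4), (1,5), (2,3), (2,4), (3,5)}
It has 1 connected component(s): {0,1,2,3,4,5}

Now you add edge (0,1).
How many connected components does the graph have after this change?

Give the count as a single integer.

Answer: 1

Derivation:
Initial component count: 1
Add (0,1): endpoints already in same component. Count unchanged: 1.
New component count: 1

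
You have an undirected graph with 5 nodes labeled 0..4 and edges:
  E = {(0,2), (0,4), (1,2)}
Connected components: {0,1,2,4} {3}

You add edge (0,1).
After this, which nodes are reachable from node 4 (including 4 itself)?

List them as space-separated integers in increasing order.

Answer: 0 1 2 4

Derivation:
Before: nodes reachable from 4: {0,1,2,4}
Adding (0,1): both endpoints already in same component. Reachability from 4 unchanged.
After: nodes reachable from 4: {0,1,2,4}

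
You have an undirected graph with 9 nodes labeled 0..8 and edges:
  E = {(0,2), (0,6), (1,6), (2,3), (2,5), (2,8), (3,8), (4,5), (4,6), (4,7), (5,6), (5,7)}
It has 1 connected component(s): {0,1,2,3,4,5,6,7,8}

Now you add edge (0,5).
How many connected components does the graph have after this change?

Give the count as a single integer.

Initial component count: 1
Add (0,5): endpoints already in same component. Count unchanged: 1.
New component count: 1

Answer: 1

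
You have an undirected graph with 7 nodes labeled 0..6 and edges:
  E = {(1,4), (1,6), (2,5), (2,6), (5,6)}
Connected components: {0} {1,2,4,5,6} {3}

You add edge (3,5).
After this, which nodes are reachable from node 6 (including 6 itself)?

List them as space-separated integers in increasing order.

Before: nodes reachable from 6: {1,2,4,5,6}
Adding (3,5): merges 6's component with another. Reachability grows.
After: nodes reachable from 6: {1,2,3,4,5,6}

Answer: 1 2 3 4 5 6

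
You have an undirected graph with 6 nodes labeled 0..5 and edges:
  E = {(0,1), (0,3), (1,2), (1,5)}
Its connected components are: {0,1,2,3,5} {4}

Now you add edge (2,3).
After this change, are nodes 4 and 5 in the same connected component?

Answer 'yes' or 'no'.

Initial components: {0,1,2,3,5} {4}
Adding edge (2,3): both already in same component {0,1,2,3,5}. No change.
New components: {0,1,2,3,5} {4}
Are 4 and 5 in the same component? no

Answer: no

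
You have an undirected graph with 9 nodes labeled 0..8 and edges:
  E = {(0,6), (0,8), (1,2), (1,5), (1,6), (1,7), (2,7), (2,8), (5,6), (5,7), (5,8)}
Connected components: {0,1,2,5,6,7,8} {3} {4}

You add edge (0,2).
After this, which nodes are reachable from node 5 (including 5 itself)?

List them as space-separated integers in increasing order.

Before: nodes reachable from 5: {0,1,2,5,6,7,8}
Adding (0,2): both endpoints already in same component. Reachability from 5 unchanged.
After: nodes reachable from 5: {0,1,2,5,6,7,8}

Answer: 0 1 2 5 6 7 8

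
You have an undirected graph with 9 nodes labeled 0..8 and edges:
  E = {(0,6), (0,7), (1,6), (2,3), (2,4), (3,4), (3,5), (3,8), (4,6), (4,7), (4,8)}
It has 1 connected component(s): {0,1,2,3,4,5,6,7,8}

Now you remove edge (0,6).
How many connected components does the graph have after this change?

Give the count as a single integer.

Initial component count: 1
Remove (0,6): not a bridge. Count unchanged: 1.
  After removal, components: {0,1,2,3,4,5,6,7,8}
New component count: 1

Answer: 1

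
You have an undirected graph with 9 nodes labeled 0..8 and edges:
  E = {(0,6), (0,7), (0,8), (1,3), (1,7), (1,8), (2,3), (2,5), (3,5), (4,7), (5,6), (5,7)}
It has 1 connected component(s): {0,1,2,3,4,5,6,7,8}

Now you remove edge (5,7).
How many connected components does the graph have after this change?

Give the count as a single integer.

Answer: 1

Derivation:
Initial component count: 1
Remove (5,7): not a bridge. Count unchanged: 1.
  After removal, components: {0,1,2,3,4,5,6,7,8}
New component count: 1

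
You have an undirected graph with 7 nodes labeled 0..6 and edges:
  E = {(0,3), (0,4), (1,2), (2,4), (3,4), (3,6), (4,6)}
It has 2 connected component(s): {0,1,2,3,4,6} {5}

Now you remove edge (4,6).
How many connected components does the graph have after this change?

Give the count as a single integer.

Answer: 2

Derivation:
Initial component count: 2
Remove (4,6): not a bridge. Count unchanged: 2.
  After removal, components: {0,1,2,3,4,6} {5}
New component count: 2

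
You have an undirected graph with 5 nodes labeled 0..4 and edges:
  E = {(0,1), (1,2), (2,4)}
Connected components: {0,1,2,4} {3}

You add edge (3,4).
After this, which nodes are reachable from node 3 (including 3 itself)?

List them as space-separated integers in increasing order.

Before: nodes reachable from 3: {3}
Adding (3,4): merges 3's component with another. Reachability grows.
After: nodes reachable from 3: {0,1,2,3,4}

Answer: 0 1 2 3 4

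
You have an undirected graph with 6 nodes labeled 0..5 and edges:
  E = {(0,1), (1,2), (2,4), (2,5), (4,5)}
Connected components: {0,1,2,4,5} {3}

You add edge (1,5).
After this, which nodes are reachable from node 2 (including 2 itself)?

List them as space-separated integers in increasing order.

Before: nodes reachable from 2: {0,1,2,4,5}
Adding (1,5): both endpoints already in same component. Reachability from 2 unchanged.
After: nodes reachable from 2: {0,1,2,4,5}

Answer: 0 1 2 4 5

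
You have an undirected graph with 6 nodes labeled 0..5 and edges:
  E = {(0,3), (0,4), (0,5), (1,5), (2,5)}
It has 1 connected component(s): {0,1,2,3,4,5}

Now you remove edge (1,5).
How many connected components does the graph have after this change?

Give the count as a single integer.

Answer: 2

Derivation:
Initial component count: 1
Remove (1,5): it was a bridge. Count increases: 1 -> 2.
  After removal, components: {0,2,3,4,5} {1}
New component count: 2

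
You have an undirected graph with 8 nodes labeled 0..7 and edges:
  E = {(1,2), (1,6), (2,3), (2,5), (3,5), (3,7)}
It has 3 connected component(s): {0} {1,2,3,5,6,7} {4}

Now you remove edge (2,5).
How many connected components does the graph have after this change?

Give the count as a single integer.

Answer: 3

Derivation:
Initial component count: 3
Remove (2,5): not a bridge. Count unchanged: 3.
  After removal, components: {0} {1,2,3,5,6,7} {4}
New component count: 3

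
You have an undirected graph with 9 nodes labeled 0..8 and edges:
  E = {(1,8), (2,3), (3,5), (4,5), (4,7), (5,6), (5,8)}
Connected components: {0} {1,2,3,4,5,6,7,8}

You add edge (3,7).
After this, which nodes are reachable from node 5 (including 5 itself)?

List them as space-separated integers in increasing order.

Answer: 1 2 3 4 5 6 7 8

Derivation:
Before: nodes reachable from 5: {1,2,3,4,5,6,7,8}
Adding (3,7): both endpoints already in same component. Reachability from 5 unchanged.
After: nodes reachable from 5: {1,2,3,4,5,6,7,8}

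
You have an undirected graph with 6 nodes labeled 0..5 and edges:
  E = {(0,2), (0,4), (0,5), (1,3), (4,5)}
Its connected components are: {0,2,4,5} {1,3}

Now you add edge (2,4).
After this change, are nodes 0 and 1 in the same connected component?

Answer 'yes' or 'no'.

Answer: no

Derivation:
Initial components: {0,2,4,5} {1,3}
Adding edge (2,4): both already in same component {0,2,4,5}. No change.
New components: {0,2,4,5} {1,3}
Are 0 and 1 in the same component? no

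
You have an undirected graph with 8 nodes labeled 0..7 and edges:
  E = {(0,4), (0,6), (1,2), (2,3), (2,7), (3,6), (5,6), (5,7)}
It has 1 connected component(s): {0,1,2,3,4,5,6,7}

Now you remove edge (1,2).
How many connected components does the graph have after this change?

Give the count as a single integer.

Answer: 2

Derivation:
Initial component count: 1
Remove (1,2): it was a bridge. Count increases: 1 -> 2.
  After removal, components: {0,2,3,4,5,6,7} {1}
New component count: 2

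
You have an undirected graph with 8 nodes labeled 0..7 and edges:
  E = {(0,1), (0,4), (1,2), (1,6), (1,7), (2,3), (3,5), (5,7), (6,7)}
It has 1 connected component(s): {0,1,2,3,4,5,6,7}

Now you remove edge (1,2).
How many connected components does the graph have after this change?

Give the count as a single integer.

Initial component count: 1
Remove (1,2): not a bridge. Count unchanged: 1.
  After removal, components: {0,1,2,3,4,5,6,7}
New component count: 1

Answer: 1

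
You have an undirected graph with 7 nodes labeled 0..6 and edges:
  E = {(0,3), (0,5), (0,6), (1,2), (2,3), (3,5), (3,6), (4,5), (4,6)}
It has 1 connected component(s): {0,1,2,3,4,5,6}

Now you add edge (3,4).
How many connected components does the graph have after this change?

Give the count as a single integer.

Initial component count: 1
Add (3,4): endpoints already in same component. Count unchanged: 1.
New component count: 1

Answer: 1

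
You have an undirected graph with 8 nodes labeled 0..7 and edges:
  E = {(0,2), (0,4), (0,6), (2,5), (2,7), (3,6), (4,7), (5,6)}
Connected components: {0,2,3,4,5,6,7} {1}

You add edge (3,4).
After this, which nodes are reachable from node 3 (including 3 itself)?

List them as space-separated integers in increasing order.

Before: nodes reachable from 3: {0,2,3,4,5,6,7}
Adding (3,4): both endpoints already in same component. Reachability from 3 unchanged.
After: nodes reachable from 3: {0,2,3,4,5,6,7}

Answer: 0 2 3 4 5 6 7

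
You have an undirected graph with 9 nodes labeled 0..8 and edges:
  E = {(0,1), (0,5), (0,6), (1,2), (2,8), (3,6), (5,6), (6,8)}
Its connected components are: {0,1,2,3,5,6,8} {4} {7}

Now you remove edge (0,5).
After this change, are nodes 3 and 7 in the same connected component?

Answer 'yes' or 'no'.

Answer: no

Derivation:
Initial components: {0,1,2,3,5,6,8} {4} {7}
Removing edge (0,5): not a bridge — component count unchanged at 3.
New components: {0,1,2,3,5,6,8} {4} {7}
Are 3 and 7 in the same component? no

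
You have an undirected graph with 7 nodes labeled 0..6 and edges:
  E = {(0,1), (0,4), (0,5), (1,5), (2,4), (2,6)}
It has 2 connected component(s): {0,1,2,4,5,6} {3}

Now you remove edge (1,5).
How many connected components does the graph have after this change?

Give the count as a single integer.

Initial component count: 2
Remove (1,5): not a bridge. Count unchanged: 2.
  After removal, components: {0,1,2,4,5,6} {3}
New component count: 2

Answer: 2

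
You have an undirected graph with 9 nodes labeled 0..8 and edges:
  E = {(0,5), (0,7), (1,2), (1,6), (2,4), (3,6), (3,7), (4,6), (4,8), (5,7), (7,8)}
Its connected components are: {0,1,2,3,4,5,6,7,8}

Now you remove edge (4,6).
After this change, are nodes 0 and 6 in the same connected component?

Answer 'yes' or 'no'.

Initial components: {0,1,2,3,4,5,6,7,8}
Removing edge (4,6): not a bridge — component count unchanged at 1.
New components: {0,1,2,3,4,5,6,7,8}
Are 0 and 6 in the same component? yes

Answer: yes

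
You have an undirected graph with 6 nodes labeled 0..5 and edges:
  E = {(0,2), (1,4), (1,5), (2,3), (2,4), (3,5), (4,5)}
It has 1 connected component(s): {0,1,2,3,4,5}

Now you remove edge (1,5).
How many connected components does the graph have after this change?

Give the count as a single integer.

Answer: 1

Derivation:
Initial component count: 1
Remove (1,5): not a bridge. Count unchanged: 1.
  After removal, components: {0,1,2,3,4,5}
New component count: 1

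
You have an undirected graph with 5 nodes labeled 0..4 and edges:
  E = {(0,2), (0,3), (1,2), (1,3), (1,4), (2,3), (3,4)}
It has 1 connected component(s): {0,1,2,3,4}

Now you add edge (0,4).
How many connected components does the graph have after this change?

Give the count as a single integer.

Answer: 1

Derivation:
Initial component count: 1
Add (0,4): endpoints already in same component. Count unchanged: 1.
New component count: 1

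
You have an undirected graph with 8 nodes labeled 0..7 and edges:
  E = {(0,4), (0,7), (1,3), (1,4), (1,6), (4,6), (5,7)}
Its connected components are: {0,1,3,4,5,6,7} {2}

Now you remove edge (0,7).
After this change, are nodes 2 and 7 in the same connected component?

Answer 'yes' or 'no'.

Answer: no

Derivation:
Initial components: {0,1,3,4,5,6,7} {2}
Removing edge (0,7): it was a bridge — component count 2 -> 3.
New components: {0,1,3,4,6} {2} {5,7}
Are 2 and 7 in the same component? no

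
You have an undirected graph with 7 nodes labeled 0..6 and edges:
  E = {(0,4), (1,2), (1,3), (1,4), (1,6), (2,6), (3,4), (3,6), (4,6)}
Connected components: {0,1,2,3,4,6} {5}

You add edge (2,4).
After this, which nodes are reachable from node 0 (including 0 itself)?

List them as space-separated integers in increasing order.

Before: nodes reachable from 0: {0,1,2,3,4,6}
Adding (2,4): both endpoints already in same component. Reachability from 0 unchanged.
After: nodes reachable from 0: {0,1,2,3,4,6}

Answer: 0 1 2 3 4 6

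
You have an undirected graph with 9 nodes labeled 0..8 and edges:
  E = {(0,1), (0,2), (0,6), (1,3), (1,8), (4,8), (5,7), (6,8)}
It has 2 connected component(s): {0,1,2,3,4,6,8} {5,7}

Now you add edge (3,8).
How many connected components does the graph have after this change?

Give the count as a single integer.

Answer: 2

Derivation:
Initial component count: 2
Add (3,8): endpoints already in same component. Count unchanged: 2.
New component count: 2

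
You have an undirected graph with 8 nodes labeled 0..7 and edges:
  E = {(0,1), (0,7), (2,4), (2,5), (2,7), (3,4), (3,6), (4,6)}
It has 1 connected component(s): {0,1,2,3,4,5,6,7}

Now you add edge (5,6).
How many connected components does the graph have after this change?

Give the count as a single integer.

Initial component count: 1
Add (5,6): endpoints already in same component. Count unchanged: 1.
New component count: 1

Answer: 1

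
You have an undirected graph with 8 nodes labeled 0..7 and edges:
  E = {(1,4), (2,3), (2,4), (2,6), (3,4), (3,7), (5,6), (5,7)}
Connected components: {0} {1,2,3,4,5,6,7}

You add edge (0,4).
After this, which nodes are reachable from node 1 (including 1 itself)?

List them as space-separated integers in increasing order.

Answer: 0 1 2 3 4 5 6 7

Derivation:
Before: nodes reachable from 1: {1,2,3,4,5,6,7}
Adding (0,4): merges 1's component with another. Reachability grows.
After: nodes reachable from 1: {0,1,2,3,4,5,6,7}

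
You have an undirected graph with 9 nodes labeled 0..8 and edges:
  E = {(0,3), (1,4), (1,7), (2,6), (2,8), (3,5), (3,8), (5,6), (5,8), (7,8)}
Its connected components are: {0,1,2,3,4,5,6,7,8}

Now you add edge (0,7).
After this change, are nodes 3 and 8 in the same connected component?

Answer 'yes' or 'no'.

Initial components: {0,1,2,3,4,5,6,7,8}
Adding edge (0,7): both already in same component {0,1,2,3,4,5,6,7,8}. No change.
New components: {0,1,2,3,4,5,6,7,8}
Are 3 and 8 in the same component? yes

Answer: yes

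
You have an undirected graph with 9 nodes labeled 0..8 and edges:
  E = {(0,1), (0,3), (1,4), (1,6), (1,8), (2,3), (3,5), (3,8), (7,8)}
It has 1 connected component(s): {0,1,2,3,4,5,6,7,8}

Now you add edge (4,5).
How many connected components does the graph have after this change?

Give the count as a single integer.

Answer: 1

Derivation:
Initial component count: 1
Add (4,5): endpoints already in same component. Count unchanged: 1.
New component count: 1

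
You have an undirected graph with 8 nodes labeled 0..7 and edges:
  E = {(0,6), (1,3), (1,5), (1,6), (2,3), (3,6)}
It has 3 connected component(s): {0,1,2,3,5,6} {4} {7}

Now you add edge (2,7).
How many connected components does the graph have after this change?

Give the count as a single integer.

Initial component count: 3
Add (2,7): merges two components. Count decreases: 3 -> 2.
New component count: 2

Answer: 2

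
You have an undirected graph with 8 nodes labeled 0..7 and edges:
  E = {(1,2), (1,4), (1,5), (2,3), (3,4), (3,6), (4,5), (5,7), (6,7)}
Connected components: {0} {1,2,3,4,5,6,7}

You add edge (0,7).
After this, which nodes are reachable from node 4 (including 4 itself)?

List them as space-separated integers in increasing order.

Answer: 0 1 2 3 4 5 6 7

Derivation:
Before: nodes reachable from 4: {1,2,3,4,5,6,7}
Adding (0,7): merges 4's component with another. Reachability grows.
After: nodes reachable from 4: {0,1,2,3,4,5,6,7}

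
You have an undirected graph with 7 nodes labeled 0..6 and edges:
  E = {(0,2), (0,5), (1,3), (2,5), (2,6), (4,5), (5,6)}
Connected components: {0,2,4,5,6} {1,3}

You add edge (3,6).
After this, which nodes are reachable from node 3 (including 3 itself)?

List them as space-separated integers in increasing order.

Before: nodes reachable from 3: {1,3}
Adding (3,6): merges 3's component with another. Reachability grows.
After: nodes reachable from 3: {0,1,2,3,4,5,6}

Answer: 0 1 2 3 4 5 6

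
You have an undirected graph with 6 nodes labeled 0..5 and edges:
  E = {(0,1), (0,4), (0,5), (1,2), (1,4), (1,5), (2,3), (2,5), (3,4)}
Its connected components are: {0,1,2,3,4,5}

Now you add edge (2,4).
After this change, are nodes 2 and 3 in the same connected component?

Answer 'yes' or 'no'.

Answer: yes

Derivation:
Initial components: {0,1,2,3,4,5}
Adding edge (2,4): both already in same component {0,1,2,3,4,5}. No change.
New components: {0,1,2,3,4,5}
Are 2 and 3 in the same component? yes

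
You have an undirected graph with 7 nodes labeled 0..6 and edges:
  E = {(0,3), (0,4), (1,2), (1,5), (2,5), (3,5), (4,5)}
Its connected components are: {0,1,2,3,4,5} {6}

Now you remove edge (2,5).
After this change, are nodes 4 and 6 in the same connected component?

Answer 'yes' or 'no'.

Initial components: {0,1,2,3,4,5} {6}
Removing edge (2,5): not a bridge — component count unchanged at 2.
New components: {0,1,2,3,4,5} {6}
Are 4 and 6 in the same component? no

Answer: no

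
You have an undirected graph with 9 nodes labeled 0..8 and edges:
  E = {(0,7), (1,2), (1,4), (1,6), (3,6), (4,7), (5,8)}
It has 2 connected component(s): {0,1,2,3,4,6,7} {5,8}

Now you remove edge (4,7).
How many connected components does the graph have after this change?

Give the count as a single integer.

Answer: 3

Derivation:
Initial component count: 2
Remove (4,7): it was a bridge. Count increases: 2 -> 3.
  After removal, components: {0,7} {1,2,3,4,6} {5,8}
New component count: 3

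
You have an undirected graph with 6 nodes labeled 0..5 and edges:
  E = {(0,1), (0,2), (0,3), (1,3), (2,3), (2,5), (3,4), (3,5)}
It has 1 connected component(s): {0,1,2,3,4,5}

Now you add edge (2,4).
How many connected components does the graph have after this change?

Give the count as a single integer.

Initial component count: 1
Add (2,4): endpoints already in same component. Count unchanged: 1.
New component count: 1

Answer: 1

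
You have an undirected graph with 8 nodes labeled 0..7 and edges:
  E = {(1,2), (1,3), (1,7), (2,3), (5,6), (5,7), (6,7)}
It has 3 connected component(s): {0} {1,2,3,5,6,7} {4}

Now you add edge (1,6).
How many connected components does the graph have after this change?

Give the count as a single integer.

Answer: 3

Derivation:
Initial component count: 3
Add (1,6): endpoints already in same component. Count unchanged: 3.
New component count: 3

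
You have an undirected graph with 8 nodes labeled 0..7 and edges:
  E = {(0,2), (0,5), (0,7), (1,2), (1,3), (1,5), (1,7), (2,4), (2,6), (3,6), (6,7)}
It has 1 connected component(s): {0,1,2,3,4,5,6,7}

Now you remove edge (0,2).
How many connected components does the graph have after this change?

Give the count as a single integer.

Answer: 1

Derivation:
Initial component count: 1
Remove (0,2): not a bridge. Count unchanged: 1.
  After removal, components: {0,1,2,3,4,5,6,7}
New component count: 1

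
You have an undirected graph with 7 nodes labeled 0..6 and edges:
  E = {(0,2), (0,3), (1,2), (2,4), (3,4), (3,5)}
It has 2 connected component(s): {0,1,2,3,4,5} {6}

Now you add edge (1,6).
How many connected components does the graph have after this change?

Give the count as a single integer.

Answer: 1

Derivation:
Initial component count: 2
Add (1,6): merges two components. Count decreases: 2 -> 1.
New component count: 1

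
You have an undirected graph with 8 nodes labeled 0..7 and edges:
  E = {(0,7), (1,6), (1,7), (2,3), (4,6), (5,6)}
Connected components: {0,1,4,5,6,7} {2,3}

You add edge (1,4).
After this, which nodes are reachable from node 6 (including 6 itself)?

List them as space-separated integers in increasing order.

Before: nodes reachable from 6: {0,1,4,5,6,7}
Adding (1,4): both endpoints already in same component. Reachability from 6 unchanged.
After: nodes reachable from 6: {0,1,4,5,6,7}

Answer: 0 1 4 5 6 7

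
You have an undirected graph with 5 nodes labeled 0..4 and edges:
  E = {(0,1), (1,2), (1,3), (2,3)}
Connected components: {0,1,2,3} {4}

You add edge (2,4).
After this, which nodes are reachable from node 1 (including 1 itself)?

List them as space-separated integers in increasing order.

Before: nodes reachable from 1: {0,1,2,3}
Adding (2,4): merges 1's component with another. Reachability grows.
After: nodes reachable from 1: {0,1,2,3,4}

Answer: 0 1 2 3 4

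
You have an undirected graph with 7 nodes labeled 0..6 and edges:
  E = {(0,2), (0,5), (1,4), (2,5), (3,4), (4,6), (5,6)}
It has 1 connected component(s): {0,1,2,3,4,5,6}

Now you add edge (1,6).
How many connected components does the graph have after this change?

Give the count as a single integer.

Answer: 1

Derivation:
Initial component count: 1
Add (1,6): endpoints already in same component. Count unchanged: 1.
New component count: 1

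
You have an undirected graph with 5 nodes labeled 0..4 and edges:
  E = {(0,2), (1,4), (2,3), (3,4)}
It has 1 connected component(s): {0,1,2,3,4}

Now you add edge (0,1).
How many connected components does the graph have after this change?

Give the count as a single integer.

Initial component count: 1
Add (0,1): endpoints already in same component. Count unchanged: 1.
New component count: 1

Answer: 1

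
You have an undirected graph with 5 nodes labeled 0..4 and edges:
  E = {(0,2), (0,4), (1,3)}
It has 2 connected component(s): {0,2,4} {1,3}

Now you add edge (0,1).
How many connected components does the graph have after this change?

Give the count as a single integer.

Initial component count: 2
Add (0,1): merges two components. Count decreases: 2 -> 1.
New component count: 1

Answer: 1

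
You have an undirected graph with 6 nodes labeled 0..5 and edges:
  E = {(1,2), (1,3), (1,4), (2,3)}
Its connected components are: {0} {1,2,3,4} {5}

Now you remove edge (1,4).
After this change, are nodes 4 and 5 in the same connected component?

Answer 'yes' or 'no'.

Answer: no

Derivation:
Initial components: {0} {1,2,3,4} {5}
Removing edge (1,4): it was a bridge — component count 3 -> 4.
New components: {0} {1,2,3} {4} {5}
Are 4 and 5 in the same component? no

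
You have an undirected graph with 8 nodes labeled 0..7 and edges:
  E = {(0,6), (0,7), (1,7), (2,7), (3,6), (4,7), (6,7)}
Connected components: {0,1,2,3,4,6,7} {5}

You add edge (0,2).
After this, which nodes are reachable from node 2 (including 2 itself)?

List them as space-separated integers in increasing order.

Answer: 0 1 2 3 4 6 7

Derivation:
Before: nodes reachable from 2: {0,1,2,3,4,6,7}
Adding (0,2): both endpoints already in same component. Reachability from 2 unchanged.
After: nodes reachable from 2: {0,1,2,3,4,6,7}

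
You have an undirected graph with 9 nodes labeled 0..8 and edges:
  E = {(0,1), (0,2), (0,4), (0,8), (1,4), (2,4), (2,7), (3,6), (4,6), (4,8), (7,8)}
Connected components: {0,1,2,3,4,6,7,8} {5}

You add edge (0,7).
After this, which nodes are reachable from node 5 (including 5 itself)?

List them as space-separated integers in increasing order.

Answer: 5

Derivation:
Before: nodes reachable from 5: {5}
Adding (0,7): both endpoints already in same component. Reachability from 5 unchanged.
After: nodes reachable from 5: {5}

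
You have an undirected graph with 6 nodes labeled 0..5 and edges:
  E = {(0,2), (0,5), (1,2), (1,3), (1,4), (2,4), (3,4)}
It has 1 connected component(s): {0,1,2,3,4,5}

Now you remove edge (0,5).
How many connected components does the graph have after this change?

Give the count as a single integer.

Answer: 2

Derivation:
Initial component count: 1
Remove (0,5): it was a bridge. Count increases: 1 -> 2.
  After removal, components: {0,1,2,3,4} {5}
New component count: 2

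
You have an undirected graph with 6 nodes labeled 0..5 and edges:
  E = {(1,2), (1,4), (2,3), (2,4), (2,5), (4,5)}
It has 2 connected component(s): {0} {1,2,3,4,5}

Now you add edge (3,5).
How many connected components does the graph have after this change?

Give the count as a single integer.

Answer: 2

Derivation:
Initial component count: 2
Add (3,5): endpoints already in same component. Count unchanged: 2.
New component count: 2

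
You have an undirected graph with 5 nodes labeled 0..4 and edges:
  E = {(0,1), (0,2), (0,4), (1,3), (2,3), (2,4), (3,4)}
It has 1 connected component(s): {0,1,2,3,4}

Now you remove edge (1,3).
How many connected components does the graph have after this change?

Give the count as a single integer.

Answer: 1

Derivation:
Initial component count: 1
Remove (1,3): not a bridge. Count unchanged: 1.
  After removal, components: {0,1,2,3,4}
New component count: 1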